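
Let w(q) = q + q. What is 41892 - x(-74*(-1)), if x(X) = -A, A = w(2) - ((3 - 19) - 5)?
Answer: 41917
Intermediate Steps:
w(q) = 2*q
A = 25 (A = 2*2 - ((3 - 19) - 5) = 4 - (-16 - 5) = 4 - 1*(-21) = 4 + 21 = 25)
x(X) = -25 (x(X) = -1*25 = -25)
41892 - x(-74*(-1)) = 41892 - 1*(-25) = 41892 + 25 = 41917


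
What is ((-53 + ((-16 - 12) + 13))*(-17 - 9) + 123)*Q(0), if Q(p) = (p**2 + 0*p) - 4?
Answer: -7564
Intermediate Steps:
Q(p) = -4 + p**2 (Q(p) = (p**2 + 0) - 4 = p**2 - 4 = -4 + p**2)
((-53 + ((-16 - 12) + 13))*(-17 - 9) + 123)*Q(0) = ((-53 + ((-16 - 12) + 13))*(-17 - 9) + 123)*(-4 + 0**2) = ((-53 + (-28 + 13))*(-26) + 123)*(-4 + 0) = ((-53 - 15)*(-26) + 123)*(-4) = (-68*(-26) + 123)*(-4) = (1768 + 123)*(-4) = 1891*(-4) = -7564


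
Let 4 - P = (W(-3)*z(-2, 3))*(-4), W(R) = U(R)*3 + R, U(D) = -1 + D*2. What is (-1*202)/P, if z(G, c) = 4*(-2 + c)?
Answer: 101/190 ≈ 0.53158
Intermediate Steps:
U(D) = -1 + 2*D
z(G, c) = -8 + 4*c
W(R) = -3 + 7*R (W(R) = (-1 + 2*R)*3 + R = (-3 + 6*R) + R = -3 + 7*R)
P = -380 (P = 4 - (-3 + 7*(-3))*(-8 + 4*3)*(-4) = 4 - (-3 - 21)*(-8 + 12)*(-4) = 4 - (-24*4)*(-4) = 4 - (-96)*(-4) = 4 - 1*384 = 4 - 384 = -380)
(-1*202)/P = -1*202/(-380) = -202*(-1/380) = 101/190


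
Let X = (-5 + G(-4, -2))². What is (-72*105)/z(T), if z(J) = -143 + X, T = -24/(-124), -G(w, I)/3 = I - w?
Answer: 3780/11 ≈ 343.64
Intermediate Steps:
G(w, I) = -3*I + 3*w (G(w, I) = -3*(I - w) = -3*I + 3*w)
T = 6/31 (T = -24*(-1/124) = 6/31 ≈ 0.19355)
X = 121 (X = (-5 + (-3*(-2) + 3*(-4)))² = (-5 + (6 - 12))² = (-5 - 6)² = (-11)² = 121)
z(J) = -22 (z(J) = -143 + 121 = -22)
(-72*105)/z(T) = -72*105/(-22) = -7560*(-1/22) = 3780/11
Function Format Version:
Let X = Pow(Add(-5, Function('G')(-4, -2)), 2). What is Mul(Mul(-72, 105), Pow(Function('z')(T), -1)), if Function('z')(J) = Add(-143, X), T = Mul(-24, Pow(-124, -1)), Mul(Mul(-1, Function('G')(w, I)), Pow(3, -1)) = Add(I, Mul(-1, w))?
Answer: Rational(3780, 11) ≈ 343.64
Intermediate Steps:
Function('G')(w, I) = Add(Mul(-3, I), Mul(3, w)) (Function('G')(w, I) = Mul(-3, Add(I, Mul(-1, w))) = Add(Mul(-3, I), Mul(3, w)))
T = Rational(6, 31) (T = Mul(-24, Rational(-1, 124)) = Rational(6, 31) ≈ 0.19355)
X = 121 (X = Pow(Add(-5, Add(Mul(-3, -2), Mul(3, -4))), 2) = Pow(Add(-5, Add(6, -12)), 2) = Pow(Add(-5, -6), 2) = Pow(-11, 2) = 121)
Function('z')(J) = -22 (Function('z')(J) = Add(-143, 121) = -22)
Mul(Mul(-72, 105), Pow(Function('z')(T), -1)) = Mul(Mul(-72, 105), Pow(-22, -1)) = Mul(-7560, Rational(-1, 22)) = Rational(3780, 11)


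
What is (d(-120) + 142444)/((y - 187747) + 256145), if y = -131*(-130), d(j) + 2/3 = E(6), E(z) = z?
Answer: 106837/64071 ≈ 1.6675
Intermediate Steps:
d(j) = 16/3 (d(j) = -⅔ + 6 = 16/3)
y = 17030
(d(-120) + 142444)/((y - 187747) + 256145) = (16/3 + 142444)/((17030 - 187747) + 256145) = 427348/(3*(-170717 + 256145)) = (427348/3)/85428 = (427348/3)*(1/85428) = 106837/64071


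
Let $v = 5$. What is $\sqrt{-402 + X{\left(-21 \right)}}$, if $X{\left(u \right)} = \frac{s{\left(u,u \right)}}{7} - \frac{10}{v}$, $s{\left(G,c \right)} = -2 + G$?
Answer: $\frac{i \sqrt{19957}}{7} \approx 20.181 i$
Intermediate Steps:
$X{\left(u \right)} = - \frac{16}{7} + \frac{u}{7}$ ($X{\left(u \right)} = \frac{-2 + u}{7} - \frac{10}{5} = \left(-2 + u\right) \frac{1}{7} - 2 = \left(- \frac{2}{7} + \frac{u}{7}\right) - 2 = - \frac{16}{7} + \frac{u}{7}$)
$\sqrt{-402 + X{\left(-21 \right)}} = \sqrt{-402 + \left(- \frac{16}{7} + \frac{1}{7} \left(-21\right)\right)} = \sqrt{-402 - \frac{37}{7}} = \sqrt{- \frac{2851}{7}} = \frac{i \sqrt{19957}}{7}$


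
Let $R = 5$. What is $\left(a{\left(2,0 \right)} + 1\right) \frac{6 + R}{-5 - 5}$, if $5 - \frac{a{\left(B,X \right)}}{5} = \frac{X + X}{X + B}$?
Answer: $- \frac{143}{5} \approx -28.6$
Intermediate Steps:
$a{\left(B,X \right)} = 25 - \frac{10 X}{B + X}$ ($a{\left(B,X \right)} = 25 - 5 \frac{X + X}{X + B} = 25 - 5 \frac{2 X}{B + X} = 25 - \frac{10 X}{B + X}$)
$\left(a{\left(2,0 \right)} + 1\right) \frac{6 + R}{-5 - 5} = \left(\frac{5 \left(3 \cdot 0 + 5 \cdot 2\right)}{2 + 0} + 1\right) \frac{6 + 5}{-5 - 5} = \left(\frac{5 \left(0 + 10\right)}{2} + 1\right) \frac{11}{-10} = \left(5 \cdot \frac{1}{2} \cdot 10 + 1\right) 11 \left(- \frac{1}{10}\right) = \left(25 + 1\right) \left(- \frac{11}{10}\right) = 26 \left(- \frac{11}{10}\right) = - \frac{143}{5}$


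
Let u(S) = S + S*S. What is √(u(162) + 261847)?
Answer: √288253 ≈ 536.89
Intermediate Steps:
u(S) = S + S²
√(u(162) + 261847) = √(162*(1 + 162) + 261847) = √(162*163 + 261847) = √(26406 + 261847) = √288253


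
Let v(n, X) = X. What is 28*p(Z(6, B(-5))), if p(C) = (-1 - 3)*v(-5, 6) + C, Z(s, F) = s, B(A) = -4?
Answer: -504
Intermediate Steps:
p(C) = -24 + C (p(C) = (-1 - 3)*6 + C = -4*6 + C = -24 + C)
28*p(Z(6, B(-5))) = 28*(-24 + 6) = 28*(-18) = -504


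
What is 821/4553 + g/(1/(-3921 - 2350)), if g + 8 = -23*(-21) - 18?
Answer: -13048200570/4553 ≈ -2.8658e+6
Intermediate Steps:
g = 457 (g = -8 + (-23*(-21) - 18) = -8 + (483 - 18) = -8 + 465 = 457)
821/4553 + g/(1/(-3921 - 2350)) = 821/4553 + 457/(1/(-3921 - 2350)) = 821*(1/4553) + 457/(1/(-6271)) = 821/4553 + 457/(-1/6271) = 821/4553 + 457*(-6271) = 821/4553 - 2865847 = -13048200570/4553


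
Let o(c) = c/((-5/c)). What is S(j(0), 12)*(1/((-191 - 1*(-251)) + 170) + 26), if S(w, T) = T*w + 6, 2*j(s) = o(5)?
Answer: -71772/115 ≈ -624.10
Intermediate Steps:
o(c) = -c²/5 (o(c) = c*(-c/5) = -c²/5)
j(s) = -5/2 (j(s) = (-⅕*5²)/2 = (-⅕*25)/2 = (½)*(-5) = -5/2)
S(w, T) = 6 + T*w
S(j(0), 12)*(1/((-191 - 1*(-251)) + 170) + 26) = (6 + 12*(-5/2))*(1/((-191 - 1*(-251)) + 170) + 26) = (6 - 30)*(1/((-191 + 251) + 170) + 26) = -24*(1/(60 + 170) + 26) = -24*(1/230 + 26) = -24*5981/230 = -71772/115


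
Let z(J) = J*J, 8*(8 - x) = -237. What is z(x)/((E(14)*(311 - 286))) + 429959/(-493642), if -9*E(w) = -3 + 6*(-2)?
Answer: 65366852263/1974568000 ≈ 33.104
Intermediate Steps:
x = 301/8 (x = 8 - 1/8*(-237) = 8 + 237/8 = 301/8 ≈ 37.625)
E(w) = 5/3 (E(w) = -(-3 + 6*(-2))/9 = -(-3 - 12)/9 = -1/9*(-15) = 5/3)
z(J) = J**2
z(x)/((E(14)*(311 - 286))) + 429959/(-493642) = (301/8)**2/((5*(311 - 286)/3)) + 429959/(-493642) = 90601/(64*(((5/3)*25))) + 429959*(-1/493642) = 90601/(64*(125/3)) - 429959/493642 = (90601/64)*(3/125) - 429959/493642 = 271803/8000 - 429959/493642 = 65366852263/1974568000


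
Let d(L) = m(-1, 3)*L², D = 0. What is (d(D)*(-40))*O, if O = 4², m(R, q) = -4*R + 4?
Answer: 0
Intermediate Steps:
m(R, q) = 4 - 4*R
d(L) = 8*L² (d(L) = (4 - 4*(-1))*L² = (4 + 4)*L² = 8*L²)
O = 16
(d(D)*(-40))*O = ((8*0²)*(-40))*16 = ((8*0)*(-40))*16 = (0*(-40))*16 = 0*16 = 0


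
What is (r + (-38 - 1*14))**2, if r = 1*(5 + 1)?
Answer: 2116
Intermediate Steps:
r = 6 (r = 1*6 = 6)
(r + (-38 - 1*14))**2 = (6 + (-38 - 1*14))**2 = (6 + (-38 - 14))**2 = (6 - 52)**2 = (-46)**2 = 2116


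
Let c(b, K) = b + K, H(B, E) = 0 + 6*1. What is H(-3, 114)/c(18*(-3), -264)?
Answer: -1/53 ≈ -0.018868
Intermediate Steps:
H(B, E) = 6 (H(B, E) = 0 + 6 = 6)
c(b, K) = K + b
H(-3, 114)/c(18*(-3), -264) = 6/(-264 + 18*(-3)) = 6/(-264 - 54) = 6/(-318) = 6*(-1/318) = -1/53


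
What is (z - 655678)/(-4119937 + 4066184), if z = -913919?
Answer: 1569597/53753 ≈ 29.200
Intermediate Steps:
(z - 655678)/(-4119937 + 4066184) = (-913919 - 655678)/(-4119937 + 4066184) = -1569597/(-53753) = -1569597*(-1/53753) = 1569597/53753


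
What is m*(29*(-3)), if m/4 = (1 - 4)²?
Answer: -3132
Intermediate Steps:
m = 36 (m = 4*(1 - 4)² = 4*(-3)² = 4*9 = 36)
m*(29*(-3)) = 36*(29*(-3)) = 36*(-87) = -3132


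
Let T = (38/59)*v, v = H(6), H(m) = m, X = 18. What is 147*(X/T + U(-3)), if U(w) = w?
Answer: 9261/38 ≈ 243.71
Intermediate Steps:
v = 6
T = 228/59 (T = (38/59)*6 = 228/59 ≈ 3.8644)
147*(X/T + U(-3)) = 147*(18/(228/59) - 3) = 147*(18*(59/228) - 3) = 147*(177/38 - 3) = 147*(63/38) = 9261/38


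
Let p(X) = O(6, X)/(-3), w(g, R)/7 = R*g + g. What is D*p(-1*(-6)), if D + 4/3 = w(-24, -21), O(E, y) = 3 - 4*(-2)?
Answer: -110836/9 ≈ -12315.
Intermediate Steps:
w(g, R) = 7*g + 7*R*g (w(g, R) = 7*(R*g + g) = 7*(g + R*g) = 7*g + 7*R*g)
O(E, y) = 11 (O(E, y) = 3 + 8 = 11)
D = 10076/3 (D = -4/3 + 7*(-24)*(1 - 21) = -4/3 + 7*(-24)*(-20) = -4/3 + 3360 = 10076/3 ≈ 3358.7)
p(X) = -11/3 (p(X) = 11/(-3) = 11*(-⅓) = -11/3)
D*p(-1*(-6)) = (10076/3)*(-11/3) = -110836/9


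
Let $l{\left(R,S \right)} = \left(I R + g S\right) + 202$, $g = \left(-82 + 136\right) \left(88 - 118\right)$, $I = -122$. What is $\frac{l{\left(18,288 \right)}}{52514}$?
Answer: $- \frac{234277}{26257} \approx -8.9225$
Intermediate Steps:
$g = -1620$ ($g = 54 \left(-30\right) = -1620$)
$l{\left(R,S \right)} = 202 - 1620 S - 122 R$ ($l{\left(R,S \right)} = \left(- 122 R - 1620 S\right) + 202 = \left(- 1620 S - 122 R\right) + 202 = 202 - 1620 S - 122 R$)
$\frac{l{\left(18,288 \right)}}{52514} = \frac{202 - 466560 - 2196}{52514} = \left(202 - 466560 - 2196\right) \frac{1}{52514} = \left(-468554\right) \frac{1}{52514} = - \frac{234277}{26257}$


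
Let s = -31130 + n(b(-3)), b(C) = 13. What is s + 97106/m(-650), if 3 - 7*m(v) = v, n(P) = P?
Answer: -19639659/653 ≈ -30076.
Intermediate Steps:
m(v) = 3/7 - v/7
s = -31117 (s = -31130 + 13 = -31117)
s + 97106/m(-650) = -31117 + 97106/(3/7 - ⅐*(-650)) = -31117 + 97106/(3/7 + 650/7) = -31117 + 97106/(653/7) = -31117 + 97106*(7/653) = -31117 + 679742/653 = -19639659/653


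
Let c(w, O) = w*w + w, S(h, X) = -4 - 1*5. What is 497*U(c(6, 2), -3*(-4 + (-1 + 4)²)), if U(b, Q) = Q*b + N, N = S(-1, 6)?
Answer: -317583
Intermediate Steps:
S(h, X) = -9 (S(h, X) = -4 - 5 = -9)
c(w, O) = w + w² (c(w, O) = w² + w = w + w²)
N = -9
U(b, Q) = -9 + Q*b (U(b, Q) = Q*b - 9 = -9 + Q*b)
497*U(c(6, 2), -3*(-4 + (-1 + 4)²)) = 497*(-9 + (-3*(-4 + (-1 + 4)²))*(6*(1 + 6))) = 497*(-9 + (-3*(-4 + 3²))*(6*7)) = 497*(-9 - 3*(-4 + 9)*42) = 497*(-9 - 3*5*42) = 497*(-9 - 15*42) = 497*(-9 - 630) = 497*(-639) = -317583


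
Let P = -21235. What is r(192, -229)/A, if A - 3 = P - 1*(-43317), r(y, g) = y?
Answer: 192/22085 ≈ 0.0086937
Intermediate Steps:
A = 22085 (A = 3 + (-21235 - 1*(-43317)) = 3 + (-21235 + 43317) = 3 + 22082 = 22085)
r(192, -229)/A = 192/22085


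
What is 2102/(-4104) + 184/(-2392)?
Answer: -15715/26676 ≈ -0.58911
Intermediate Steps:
2102/(-4104) + 184/(-2392) = 2102*(-1/4104) + 184*(-1/2392) = -1051/2052 - 1/13 = -15715/26676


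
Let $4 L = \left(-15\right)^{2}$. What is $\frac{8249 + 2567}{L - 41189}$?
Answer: $- \frac{43264}{164531} \approx -0.26295$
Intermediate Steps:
$L = \frac{225}{4}$ ($L = \frac{\left(-15\right)^{2}}{4} = \frac{1}{4} \cdot 225 = \frac{225}{4} \approx 56.25$)
$\frac{8249 + 2567}{L - 41189} = \frac{8249 + 2567}{\frac{225}{4} - 41189} = \frac{10816}{- \frac{164531}{4}} = 10816 \left(- \frac{4}{164531}\right) = - \frac{43264}{164531}$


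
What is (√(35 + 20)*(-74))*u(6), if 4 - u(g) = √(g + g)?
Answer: 148*√55*(-2 + √3) ≈ -294.10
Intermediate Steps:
u(g) = 4 - √2*√g (u(g) = 4 - √(g + g) = 4 - √(2*g) = 4 - √2*√g)
(√(35 + 20)*(-74))*u(6) = (√(35 + 20)*(-74))*(4 - √2*√6) = (√55*(-74))*(4 - 2*√3) = (-74*√55)*(4 - 2*√3) = -74*√55*(4 - 2*√3)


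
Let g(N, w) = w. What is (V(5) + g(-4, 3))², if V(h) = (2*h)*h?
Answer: 2809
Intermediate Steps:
V(h) = 2*h²
(V(5) + g(-4, 3))² = (2*5² + 3)² = (2*25 + 3)² = (50 + 3)² = 53² = 2809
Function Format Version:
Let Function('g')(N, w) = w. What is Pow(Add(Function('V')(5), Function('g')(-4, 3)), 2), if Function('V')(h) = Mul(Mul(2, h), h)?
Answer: 2809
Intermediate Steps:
Function('V')(h) = Mul(2, Pow(h, 2))
Pow(Add(Function('V')(5), Function('g')(-4, 3)), 2) = Pow(Add(Mul(2, Pow(5, 2)), 3), 2) = Pow(Add(Mul(2, 25), 3), 2) = Pow(Add(50, 3), 2) = Pow(53, 2) = 2809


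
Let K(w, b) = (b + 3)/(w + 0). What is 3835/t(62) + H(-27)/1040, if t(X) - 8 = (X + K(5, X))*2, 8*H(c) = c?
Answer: 15951467/657280 ≈ 24.269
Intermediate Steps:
K(w, b) = (3 + b)/w
H(c) = c/8
t(X) = 46/5 + 12*X/5 (t(X) = 8 + (X + (3 + X)/5)*2 = 8 + (X + (3/5 + X/5))*2 = 8 + (3/5 + 6*X/5)*2 = 8 + (6/5 + 12*X/5) = 46/5 + 12*X/5)
3835/t(62) + H(-27)/1040 = 3835/(46/5 + (12/5)*62) + ((1/8)*(-27))/1040 = 3835/(46/5 + 744/5) - 27/8*1/1040 = 3835/158 - 27/8320 = 15951467/657280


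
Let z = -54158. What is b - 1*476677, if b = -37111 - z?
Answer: -459630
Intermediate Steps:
b = 17047 (b = -37111 - 1*(-54158) = -37111 + 54158 = 17047)
b - 1*476677 = 17047 - 1*476677 = 17047 - 476677 = -459630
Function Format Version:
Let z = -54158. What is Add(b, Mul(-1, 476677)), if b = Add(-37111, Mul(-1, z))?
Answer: -459630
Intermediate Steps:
b = 17047 (b = Add(-37111, Mul(-1, -54158)) = Add(-37111, 54158) = 17047)
Add(b, Mul(-1, 476677)) = Add(17047, Mul(-1, 476677)) = Add(17047, -476677) = -459630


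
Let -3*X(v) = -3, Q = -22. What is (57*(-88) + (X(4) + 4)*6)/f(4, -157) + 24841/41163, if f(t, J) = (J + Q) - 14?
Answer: 210033031/7944459 ≈ 26.438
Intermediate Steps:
X(v) = 1 (X(v) = -⅓*(-3) = 1)
f(t, J) = -36 + J (f(t, J) = (J - 22) - 14 = (-22 + J) - 14 = -36 + J)
(57*(-88) + (X(4) + 4)*6)/f(4, -157) + 24841/41163 = (57*(-88) + (1 + 4)*6)/(-36 - 157) + 24841/41163 = (-5016 + 5*6)/(-193) + 24841*(1/41163) = (-5016 + 30)*(-1/193) + 24841/41163 = -4986*(-1/193) + 24841/41163 = 4986/193 + 24841/41163 = 210033031/7944459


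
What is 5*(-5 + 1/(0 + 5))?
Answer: -24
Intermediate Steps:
5*(-5 + 1/(0 + 5)) = 5*(-5 + 1/5) = 5*(-24/5) = -24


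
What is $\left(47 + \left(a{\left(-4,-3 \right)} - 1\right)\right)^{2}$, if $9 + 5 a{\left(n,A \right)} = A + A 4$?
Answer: $\frac{42436}{25} \approx 1697.4$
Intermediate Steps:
$a{\left(n,A \right)} = - \frac{9}{5} + A$ ($a{\left(n,A \right)} = - \frac{9}{5} + \frac{A + A 4}{5} = - \frac{9}{5} + \frac{A + 4 A}{5} = - \frac{9}{5} + \frac{5 A}{5} = - \frac{9}{5} + A$)
$\left(47 + \left(a{\left(-4,-3 \right)} - 1\right)\right)^{2} = \left(47 - \frac{29}{5}\right)^{2} = \left(\frac{206}{5}\right)^{2} = \frac{42436}{25}$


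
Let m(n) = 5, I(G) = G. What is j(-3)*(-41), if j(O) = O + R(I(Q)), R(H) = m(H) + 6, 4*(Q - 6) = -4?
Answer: -328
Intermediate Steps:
Q = 5 (Q = 6 + (¼)*(-4) = 6 - 1 = 5)
R(H) = 11 (R(H) = 5 + 6 = 11)
j(O) = 11 + O (j(O) = O + 11 = 11 + O)
j(-3)*(-41) = (11 - 3)*(-41) = 8*(-41) = -328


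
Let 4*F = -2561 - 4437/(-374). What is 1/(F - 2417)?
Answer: -88/268777 ≈ -0.00032741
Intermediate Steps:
F = -56081/88 (F = (-2561 - 4437/(-374))/4 = (-2561 - 4437*(-1/374))/4 = (-2561 + 261/22)/4 = (¼)*(-56081/22) = -56081/88 ≈ -637.28)
1/(F - 2417) = 1/(-56081/88 - 2417) = 1/(-268777/88) = -88/268777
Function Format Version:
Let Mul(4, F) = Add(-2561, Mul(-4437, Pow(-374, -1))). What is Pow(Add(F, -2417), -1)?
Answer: Rational(-88, 268777) ≈ -0.00032741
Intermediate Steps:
F = Rational(-56081, 88) (F = Mul(Rational(1, 4), Add(-2561, Mul(-4437, Pow(-374, -1)))) = Mul(Rational(1, 4), Add(-2561, Mul(-4437, Rational(-1, 374)))) = Mul(Rational(1, 4), Add(-2561, Rational(261, 22))) = Mul(Rational(1, 4), Rational(-56081, 22)) = Rational(-56081, 88) ≈ -637.28)
Pow(Add(F, -2417), -1) = Pow(Add(Rational(-56081, 88), -2417), -1) = Pow(Rational(-268777, 88), -1) = Rational(-88, 268777)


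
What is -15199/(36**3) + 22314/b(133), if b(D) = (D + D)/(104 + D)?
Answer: 123366193637/6205248 ≈ 19881.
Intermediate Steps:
b(D) = 2*D/(104 + D) (b(D) = (2*D)/(104 + D) = 2*D/(104 + D))
-15199/(36**3) + 22314/b(133) = -15199/(36**3) + 22314/((2*133/(104 + 133))) = -15199/46656 + 22314/((2*133/237)) = -15199*1/46656 + 22314/((2*133*(1/237))) = -15199/46656 + 22314/(266/237) = -15199/46656 + 22314*(237/266) = -15199/46656 + 2644209/133 = 123366193637/6205248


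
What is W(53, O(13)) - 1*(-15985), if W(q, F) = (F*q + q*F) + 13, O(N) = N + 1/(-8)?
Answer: 69451/4 ≈ 17363.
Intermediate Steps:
O(N) = -⅛ + N (O(N) = N - ⅛ = -⅛ + N)
W(q, F) = 13 + 2*F*q (W(q, F) = (F*q + F*q) + 13 = 2*F*q + 13 = 13 + 2*F*q)
W(53, O(13)) - 1*(-15985) = (13 + 2*(-⅛ + 13)*53) - 1*(-15985) = (13 + 2*(103/8)*53) + 15985 = (13 + 5459/4) + 15985 = 5511/4 + 15985 = 69451/4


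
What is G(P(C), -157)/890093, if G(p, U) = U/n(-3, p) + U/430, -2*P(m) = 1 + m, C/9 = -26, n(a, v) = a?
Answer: 67039/1148219970 ≈ 5.8385e-5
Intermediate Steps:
C = -234 (C = 9*(-26) = -234)
P(m) = -½ - m/2 (P(m) = -(1 + m)/2 = -½ - m/2)
G(p, U) = -427*U/1290 (G(p, U) = U/(-3) + U/430 = U*(-⅓) + U*(1/430) = -U/3 + U/430 = -427*U/1290)
G(P(C), -157)/890093 = -427/1290*(-157)/890093 = (67039/1290)*(1/890093) = 67039/1148219970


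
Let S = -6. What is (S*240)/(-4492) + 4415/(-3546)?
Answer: -3681485/3982158 ≈ -0.92449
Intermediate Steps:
(S*240)/(-4492) + 4415/(-3546) = -6*240/(-4492) + 4415/(-3546) = -1440*(-1/4492) + 4415*(-1/3546) = 360/1123 - 4415/3546 = -3681485/3982158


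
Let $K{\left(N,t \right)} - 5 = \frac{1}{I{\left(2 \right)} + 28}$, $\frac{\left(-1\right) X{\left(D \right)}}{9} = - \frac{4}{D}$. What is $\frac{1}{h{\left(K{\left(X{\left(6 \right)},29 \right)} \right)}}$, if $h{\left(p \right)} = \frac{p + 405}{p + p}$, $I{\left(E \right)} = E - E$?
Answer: $\frac{94}{3827} \approx 0.024562$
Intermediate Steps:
$I{\left(E \right)} = 0$
$X{\left(D \right)} = \frac{36}{D}$ ($X{\left(D \right)} = - 9 \left(- \frac{4}{D}\right) = \frac{36}{D}$)
$K{\left(N,t \right)} = \frac{141}{28}$ ($K{\left(N,t \right)} = 5 + \frac{1}{0 + 28} = 5 + \frac{1}{28} = \frac{141}{28}$)
$h{\left(p \right)} = \frac{405 + p}{2 p}$
$\frac{1}{h{\left(K{\left(X{\left(6 \right)},29 \right)} \right)}} = \frac{1}{\frac{1}{2} \frac{1}{\frac{141}{28}} \left(405 + \frac{141}{28}\right)} = \frac{1}{\frac{1}{2} \cdot \frac{28}{141} \cdot \frac{11481}{28}} = \frac{1}{\frac{3827}{94}} = \frac{94}{3827}$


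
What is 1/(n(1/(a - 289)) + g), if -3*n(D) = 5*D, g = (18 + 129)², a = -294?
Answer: 1749/37794146 ≈ 4.6277e-5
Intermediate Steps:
g = 21609 (g = 147² = 21609)
n(D) = -5*D/3
1/(n(1/(a - 289)) + g) = 1/(-5/(3*(-294 - 289)) + 21609) = 1/(-5/3/(-583) + 21609) = 1/(-5/3*(-1/583) + 21609) = 1/(5/1749 + 21609) = 1/(37794146/1749) = 1749/37794146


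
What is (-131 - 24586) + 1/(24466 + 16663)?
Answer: -1016585492/41129 ≈ -24717.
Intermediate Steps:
(-131 - 24586) + 1/(24466 + 16663) = -24717 + 1/41129 = -1016585492/41129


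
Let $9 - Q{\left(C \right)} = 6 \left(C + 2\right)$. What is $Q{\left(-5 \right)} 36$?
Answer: $972$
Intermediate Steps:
$Q{\left(C \right)} = -3 - 6 C$ ($Q{\left(C \right)} = 9 - 6 \left(C + 2\right) = 9 - 6 \left(2 + C\right) = 9 - \left(12 + 6 C\right) = -3 - 6 C$)
$Q{\left(-5 \right)} 36 = \left(-3 - -30\right) 36 = \left(-3 + 30\right) 36 = 27 \cdot 36 = 972$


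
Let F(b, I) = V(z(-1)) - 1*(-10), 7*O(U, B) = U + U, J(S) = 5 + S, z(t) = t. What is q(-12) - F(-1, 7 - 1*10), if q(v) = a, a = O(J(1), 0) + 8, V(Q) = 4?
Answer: -30/7 ≈ -4.2857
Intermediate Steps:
O(U, B) = 2*U/7 (O(U, B) = (U + U)/7 = (2*U)/7 = 2*U/7)
F(b, I) = 14 (F(b, I) = 4 - 1*(-10) = 4 + 10 = 14)
a = 68/7 (a = 2*(5 + 1)/7 + 8 = (2/7)*6 + 8 = 12/7 + 8 = 68/7 ≈ 9.7143)
q(v) = 68/7
q(-12) - F(-1, 7 - 1*10) = 68/7 - 1*14 = 68/7 - 14 = -30/7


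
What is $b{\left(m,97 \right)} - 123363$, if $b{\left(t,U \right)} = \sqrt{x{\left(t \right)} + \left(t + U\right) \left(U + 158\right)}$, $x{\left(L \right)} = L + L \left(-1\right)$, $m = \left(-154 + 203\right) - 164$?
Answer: $-123363 + 3 i \sqrt{510} \approx -1.2336 \cdot 10^{5} + 67.75 i$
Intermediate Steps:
$m = -115$ ($m = 49 - 164 = -115$)
$x{\left(L \right)} = 0$ ($x{\left(L \right)} = L - L = 0$)
$b{\left(t,U \right)} = \sqrt{\left(158 + U\right) \left(U + t\right)}$ ($b{\left(t,U \right)} = \sqrt{0 + \left(t + U\right) \left(U + 158\right)} = \sqrt{0 + \left(U + t\right) \left(158 + U\right)} = \sqrt{0 + \left(158 + U\right) \left(U + t\right)} = \sqrt{\left(158 + U\right) \left(U + t\right)}$)
$b{\left(m,97 \right)} - 123363 = \sqrt{97^{2} + 158 \cdot 97 + 158 \left(-115\right) + 97 \left(-115\right)} - 123363 = \sqrt{9409 + 15326 - 18170 - 11155} - 123363 = \sqrt{-4590} - 123363 = 3 i \sqrt{510} - 123363 = -123363 + 3 i \sqrt{510}$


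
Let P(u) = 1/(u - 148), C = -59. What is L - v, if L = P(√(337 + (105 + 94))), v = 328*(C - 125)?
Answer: 322400347/5342 - √134/10684 ≈ 60352.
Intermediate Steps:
v = -60352 (v = 328*(-59 - 125) = 328*(-184) = -60352)
P(u) = 1/(-148 + u)
L = 1/(-148 + 2*√134) (L = 1/(-148 + √(337 + (105 + 94))) = 1/(-148 + √(337 + 199)) = 1/(-148 + √536) = 1/(-148 + 2*√134) ≈ -0.0080097)
L - v = (-37/5342 - √134/10684) - 1*(-60352) = (-37/5342 - √134/10684) + 60352 = 322400347/5342 - √134/10684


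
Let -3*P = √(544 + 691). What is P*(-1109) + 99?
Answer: 99 + 1109*√1235/3 ≈ 13090.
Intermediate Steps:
P = -√1235/3 (P = -√(544 + 691)/3 = -√1235/3 ≈ -11.714)
P*(-1109) + 99 = -√1235/3*(-1109) + 99 = 1109*√1235/3 + 99 = 99 + 1109*√1235/3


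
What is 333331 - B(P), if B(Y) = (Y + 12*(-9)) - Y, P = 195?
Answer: 333439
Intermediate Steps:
B(Y) = -108 (B(Y) = (Y - 108) - Y = (-108 + Y) - Y = -108)
333331 - B(P) = 333331 - 1*(-108) = 333331 + 108 = 333439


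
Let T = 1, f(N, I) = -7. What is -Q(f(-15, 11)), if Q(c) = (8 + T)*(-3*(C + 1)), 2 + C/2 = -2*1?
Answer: -189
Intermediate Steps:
C = -8 (C = -4 + 2*(-2*1) = -4 + 2*(-2) = -4 - 4 = -8)
Q(c) = 189 (Q(c) = (8 + 1)*(-3*(-8 + 1)) = 9*(-3*(-7)) = 9*21 = 189)
-Q(f(-15, 11)) = -1*189 = -189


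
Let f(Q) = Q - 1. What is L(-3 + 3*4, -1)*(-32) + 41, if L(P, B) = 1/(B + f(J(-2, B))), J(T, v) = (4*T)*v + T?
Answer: 33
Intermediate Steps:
J(T, v) = T + 4*T*v (J(T, v) = 4*T*v + T = T + 4*T*v)
f(Q) = -1 + Q
L(P, B) = 1/(-3 - 7*B) (L(P, B) = 1/(B + (-1 - 2*(1 + 4*B))) = 1/(B + (-1 + (-2 - 8*B))) = 1/(B + (-3 - 8*B)) = 1/(-3 - 7*B))
L(-3 + 3*4, -1)*(-32) + 41 = -1/(3 + 7*(-1))*(-32) + 41 = -1/(3 - 7)*(-32) + 41 = -1/(-4)*(-32) + 41 = -1*(-1/4)*(-32) + 41 = (1/4)*(-32) + 41 = -8 + 41 = 33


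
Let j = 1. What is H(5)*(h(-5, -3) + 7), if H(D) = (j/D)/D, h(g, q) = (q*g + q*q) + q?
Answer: 28/25 ≈ 1.1200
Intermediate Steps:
h(g, q) = q + q² + g*q (h(g, q) = (g*q + q²) + q = (q² + g*q) + q = q + q² + g*q)
H(D) = D⁻² (H(D) = (1/D)/D = 1/(D*D) = D⁻²)
H(5)*(h(-5, -3) + 7) = (-3*(1 - 5 - 3) + 7)/5² = (-3*(-7) + 7)/25 = (21 + 7)/25 = (1/25)*28 = 28/25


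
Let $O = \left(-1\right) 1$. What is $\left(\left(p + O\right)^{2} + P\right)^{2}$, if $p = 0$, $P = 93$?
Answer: $8836$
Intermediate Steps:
$O = -1$
$\left(\left(p + O\right)^{2} + P\right)^{2} = \left(\left(0 - 1\right)^{2} + 93\right)^{2} = \left(\left(-1\right)^{2} + 93\right)^{2} = \left(1 + 93\right)^{2} = 94^{2} = 8836$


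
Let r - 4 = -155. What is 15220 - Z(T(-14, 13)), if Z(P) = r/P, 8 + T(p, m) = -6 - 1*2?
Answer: 243369/16 ≈ 15211.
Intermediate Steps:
r = -151 (r = 4 - 155 = -151)
T(p, m) = -16 (T(p, m) = -8 + (-6 - 1*2) = -8 + (-6 - 2) = -8 - 8 = -16)
Z(P) = -151/P
15220 - Z(T(-14, 13)) = 15220 - (-151)/(-16) = 15220 - (-151)*(-1)/16 = 15220 - 1*151/16 = 15220 - 151/16 = 243369/16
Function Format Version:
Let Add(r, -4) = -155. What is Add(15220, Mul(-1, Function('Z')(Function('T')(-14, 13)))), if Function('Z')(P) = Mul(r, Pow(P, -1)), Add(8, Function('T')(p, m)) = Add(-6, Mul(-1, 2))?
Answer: Rational(243369, 16) ≈ 15211.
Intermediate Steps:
r = -151 (r = Add(4, -155) = -151)
Function('T')(p, m) = -16 (Function('T')(p, m) = Add(-8, Add(-6, Mul(-1, 2))) = Add(-8, Add(-6, -2)) = Add(-8, -8) = -16)
Function('Z')(P) = Mul(-151, Pow(P, -1))
Add(15220, Mul(-1, Function('Z')(Function('T')(-14, 13)))) = Add(15220, Mul(-1, Mul(-151, Pow(-16, -1)))) = Add(15220, Mul(-1, Mul(-151, Rational(-1, 16)))) = Add(15220, Mul(-1, Rational(151, 16))) = Add(15220, Rational(-151, 16)) = Rational(243369, 16)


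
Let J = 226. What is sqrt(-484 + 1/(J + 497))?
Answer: I*sqrt(253000113)/723 ≈ 22.0*I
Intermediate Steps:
sqrt(-484 + 1/(J + 497)) = sqrt(-484 + 1/(226 + 497)) = sqrt(-484 + 1/723) = sqrt(-349931/723) = I*sqrt(253000113)/723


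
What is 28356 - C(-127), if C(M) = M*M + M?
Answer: 12354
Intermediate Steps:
C(M) = M + M² (C(M) = M² + M = M + M²)
28356 - C(-127) = 28356 - (-127)*(1 - 127) = 28356 - (-127)*(-126) = 28356 - 1*16002 = 28356 - 16002 = 12354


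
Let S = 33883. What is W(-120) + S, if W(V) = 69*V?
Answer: 25603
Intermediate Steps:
W(-120) + S = 69*(-120) + 33883 = -8280 + 33883 = 25603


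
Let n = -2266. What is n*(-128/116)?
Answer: 72512/29 ≈ 2500.4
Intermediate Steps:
n*(-128/116) = -(-290048)/116 = -2266*(-32/29) = 72512/29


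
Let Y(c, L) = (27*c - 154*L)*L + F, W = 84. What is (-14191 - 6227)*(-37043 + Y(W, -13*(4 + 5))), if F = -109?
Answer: 49219916652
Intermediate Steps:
Y(c, L) = -109 + L*(-154*L + 27*c) (Y(c, L) = (27*c - 154*L)*L - 109 = (-154*L + 27*c)*L - 109 = L*(-154*L + 27*c) - 109 = -109 + L*(-154*L + 27*c))
(-14191 - 6227)*(-37043 + Y(W, -13*(4 + 5))) = (-14191 - 6227)*(-37043 + (-109 - 154*169*(4 + 5)² + 27*(-13*(4 + 5))*84)) = -20418*(-37043 + (-109 - 154*(-13*9)² + 27*(-13*9)*84)) = -20418*(-37043 + (-109 - 154*(-117)² + 27*(-117)*84)) = -20418*(-37043 + (-109 - 154*13689 - 265356)) = -20418*(-37043 + (-109 - 2108106 - 265356)) = -20418*(-37043 - 2373571) = -20418*(-2410614) = 49219916652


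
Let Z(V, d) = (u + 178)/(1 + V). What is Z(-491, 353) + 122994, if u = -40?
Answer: 30133461/245 ≈ 1.2299e+5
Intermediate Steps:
Z(V, d) = 138/(1 + V) (Z(V, d) = (-40 + 178)/(1 + V) = 138/(1 + V))
Z(-491, 353) + 122994 = 138/(1 - 491) + 122994 = 138/(-490) + 122994 = 138*(-1/490) + 122994 = -69/245 + 122994 = 30133461/245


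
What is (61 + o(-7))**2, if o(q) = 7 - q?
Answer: 5625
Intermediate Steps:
(61 + o(-7))**2 = (61 + (7 - 1*(-7)))**2 = (61 + (7 + 7))**2 = (61 + 14)**2 = 75**2 = 5625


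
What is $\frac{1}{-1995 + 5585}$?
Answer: $\frac{1}{3590} \approx 0.00027855$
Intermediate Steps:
$\frac{1}{-1995 + 5585} = \frac{1}{3590}$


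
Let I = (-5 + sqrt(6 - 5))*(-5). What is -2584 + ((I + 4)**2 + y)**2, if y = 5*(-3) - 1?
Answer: 311016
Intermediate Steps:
y = -16 (y = -15 - 1 = -16)
I = 20 (I = (-5 + sqrt(1))*(-5) = (-5 + 1)*(-5) = -4*(-5) = 20)
-2584 + ((I + 4)**2 + y)**2 = -2584 + ((20 + 4)**2 - 16)**2 = -2584 + (24**2 - 16)**2 = -2584 + (576 - 16)**2 = -2584 + 560**2 = -2584 + 313600 = 311016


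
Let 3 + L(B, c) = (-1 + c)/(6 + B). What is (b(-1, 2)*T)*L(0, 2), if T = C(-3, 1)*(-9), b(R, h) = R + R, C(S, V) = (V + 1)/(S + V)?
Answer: 51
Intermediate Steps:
C(S, V) = (1 + V)/(S + V)
L(B, c) = -3 + (-1 + c)/(6 + B)
b(R, h) = 2*R
T = 9 (T = ((1 + 1)/(-3 + 1))*(-9) = (2/(-2))*(-9) = -½*2*(-9) = -1*(-9) = 9)
(b(-1, 2)*T)*L(0, 2) = ((2*(-1))*9)*((-19 + 2 - 3*0)/(6 + 0)) = (-2*9)*((-19 + 2 + 0)/6) = -3*(-17) = -18*(-17/6) = 51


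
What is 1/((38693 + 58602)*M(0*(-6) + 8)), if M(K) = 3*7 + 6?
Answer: 1/2626965 ≈ 3.8067e-7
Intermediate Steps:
M(K) = 27 (M(K) = 21 + 6 = 27)
1/((38693 + 58602)*M(0*(-6) + 8)) = 1/((38693 + 58602)*27) = (1/27)/97295 = (1/97295)*(1/27) = 1/2626965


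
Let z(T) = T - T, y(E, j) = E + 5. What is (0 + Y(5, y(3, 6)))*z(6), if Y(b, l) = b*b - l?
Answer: 0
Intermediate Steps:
y(E, j) = 5 + E
Y(b, l) = b**2 - l
z(T) = 0
(0 + Y(5, y(3, 6)))*z(6) = (0 + (5**2 - (5 + 3)))*0 = (0 + (25 - 1*8))*0 = (0 + (25 - 8))*0 = (0 + 17)*0 = 17*0 = 0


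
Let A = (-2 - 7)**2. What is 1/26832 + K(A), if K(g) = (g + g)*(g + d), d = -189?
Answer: -469452671/26832 ≈ -17496.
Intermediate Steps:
A = 81 (A = (-9)**2 = 81)
K(g) = 2*g*(-189 + g) (K(g) = (g + g)*(g - 189) = (2*g)*(-189 + g) = 2*g*(-189 + g))
1/26832 + K(A) = 1/26832 + 2*81*(-189 + 81) = 1/26832 + 2*81*(-108) = 1/26832 - 17496 = -469452671/26832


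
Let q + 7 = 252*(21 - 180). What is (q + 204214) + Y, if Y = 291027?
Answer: 455166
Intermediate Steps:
q = -40075 (q = -7 + 252*(21 - 180) = -7 + 252*(-159) = -7 - 40068 = -40075)
(q + 204214) + Y = (-40075 + 204214) + 291027 = 164139 + 291027 = 455166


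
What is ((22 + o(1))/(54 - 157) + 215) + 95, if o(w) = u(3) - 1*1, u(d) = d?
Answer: 31906/103 ≈ 309.77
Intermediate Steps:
o(w) = 2 (o(w) = 3 - 1*1 = 3 - 1 = 2)
((22 + o(1))/(54 - 157) + 215) + 95 = ((22 + 2)/(54 - 157) + 215) + 95 = (24/(-103) + 215) + 95 = (24*(-1/103) + 215) + 95 = (-24/103 + 215) + 95 = 22121/103 + 95 = 31906/103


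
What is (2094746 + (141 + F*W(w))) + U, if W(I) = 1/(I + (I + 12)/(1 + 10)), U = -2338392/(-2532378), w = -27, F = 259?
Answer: 275861298205769/131683656 ≈ 2.0949e+6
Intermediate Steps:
U = 389732/422063 (U = -2338392*(-1/2532378) = 389732/422063 ≈ 0.92340)
W(I) = 1/(12/11 + 12*I/11) (W(I) = 1/(I + (12 + I)/11) = 1/(I + (12 + I)*(1/11)) = 1/(I + (12/11 + I/11)) = 1/(12/11 + 12*I/11))
(2094746 + (141 + F*W(w))) + U = (2094746 + (141 + 259*(11/(12*(1 - 27))))) + 389732/422063 = (2094746 + (141 + 259*((11/12)/(-26)))) + 389732/422063 = (2094746 + (141 + 259*((11/12)*(-1/26)))) + 389732/422063 = (2094746 + (141 + 259*(-11/312))) + 389732/422063 = (2094746 + (141 - 2849/312)) + 389732/422063 = (2094746 + 41143/312) + 389732/422063 = 653601895/312 + 389732/422063 = 275861298205769/131683656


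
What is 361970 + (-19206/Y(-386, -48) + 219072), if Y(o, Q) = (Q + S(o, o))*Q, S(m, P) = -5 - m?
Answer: 515966363/888 ≈ 5.8104e+5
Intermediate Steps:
Y(o, Q) = Q*(-5 + Q - o) (Y(o, Q) = (Q + (-5 - o))*Q = (-5 + Q - o)*Q = Q*(-5 + Q - o))
361970 + (-19206/Y(-386, -48) + 219072) = 361970 + (-19206*(-1/(48*(-5 - 48 - 1*(-386)))) + 219072) = 361970 + (-19206*(-1/(48*(-5 - 48 + 386))) + 219072) = 361970 + (-19206/((-48*333)) + 219072) = 361970 + (-19206/(-15984) + 219072) = 361970 + (-19206*(-1/15984) + 219072) = 361970 + (1067/888 + 219072) = 361970 + 194537003/888 = 515966363/888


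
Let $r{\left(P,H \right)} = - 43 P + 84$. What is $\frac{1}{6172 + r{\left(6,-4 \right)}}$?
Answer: $\frac{1}{5998} \approx 0.00016672$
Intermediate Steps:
$r{\left(P,H \right)} = 84 - 43 P$
$\frac{1}{6172 + r{\left(6,-4 \right)}} = \frac{1}{6172 + \left(84 - 258\right)} = \frac{1}{6172 - 174} = \frac{1}{5998}$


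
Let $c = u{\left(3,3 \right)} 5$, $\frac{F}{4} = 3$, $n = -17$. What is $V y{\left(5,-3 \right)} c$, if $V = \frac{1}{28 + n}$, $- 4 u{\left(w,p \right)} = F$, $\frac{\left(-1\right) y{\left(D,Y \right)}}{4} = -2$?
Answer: $- \frac{120}{11} \approx -10.909$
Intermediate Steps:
$F = 12$ ($F = 4 \cdot 3 = 12$)
$y{\left(D,Y \right)} = 8$ ($y{\left(D,Y \right)} = \left(-4\right) \left(-2\right) = 8$)
$u{\left(w,p \right)} = -3$ ($u{\left(w,p \right)} = \left(- \frac{1}{4}\right) 12 = -3$)
$c = -15$ ($c = \left(-3\right) 5 = -15$)
$V = \frac{1}{11}$ ($V = \frac{1}{28 - 17} = \frac{1}{11} \approx 0.090909$)
$V y{\left(5,-3 \right)} c = \frac{1}{11} \cdot 8 \left(-15\right) = \frac{8}{11} \left(-15\right) = - \frac{120}{11}$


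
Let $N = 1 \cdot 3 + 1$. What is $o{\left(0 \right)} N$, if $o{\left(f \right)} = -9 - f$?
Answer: $-36$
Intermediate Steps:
$N = 4$ ($N = 3 + 1 = 4$)
$o{\left(0 \right)} N = \left(-9 - 0\right) 4 = \left(-9 + 0\right) 4 = \left(-9\right) 4 = -36$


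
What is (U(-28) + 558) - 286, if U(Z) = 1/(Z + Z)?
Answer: 15231/56 ≈ 271.98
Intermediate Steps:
U(Z) = 1/(2*Z)
(U(-28) + 558) - 286 = ((½)/(-28) + 558) - 286 = ((½)*(-1/28) + 558) - 286 = (-1/56 + 558) - 286 = 31247/56 - 286 = 15231/56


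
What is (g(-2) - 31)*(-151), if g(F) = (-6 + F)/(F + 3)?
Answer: 5889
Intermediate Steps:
g(F) = (-6 + F)/(3 + F)
(g(-2) - 31)*(-151) = ((-6 - 2)/(3 - 2) - 31)*(-151) = (-8/1 - 31)*(-151) = (1*(-8) - 31)*(-151) = (-8 - 31)*(-151) = -39*(-151) = 5889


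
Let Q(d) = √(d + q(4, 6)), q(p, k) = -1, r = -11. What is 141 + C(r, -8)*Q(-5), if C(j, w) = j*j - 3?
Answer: 141 + 118*I*√6 ≈ 141.0 + 289.04*I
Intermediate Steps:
Q(d) = √(-1 + d) (Q(d) = √(d - 1) = √(-1 + d))
C(j, w) = -3 + j² (C(j, w) = j² - 3 = -3 + j²)
141 + C(r, -8)*Q(-5) = 141 + (-3 + (-11)²)*√(-1 - 5) = 141 + (-3 + 121)*√(-6) = 141 + 118*(I*√6) = 141 + 118*I*√6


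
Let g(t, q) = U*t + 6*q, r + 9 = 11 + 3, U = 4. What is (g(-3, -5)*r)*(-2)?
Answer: 420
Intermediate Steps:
r = 5 (r = -9 + (11 + 3) = -9 + 14 = 5)
g(t, q) = 4*t + 6*q
(g(-3, -5)*r)*(-2) = ((4*(-3) + 6*(-5))*5)*(-2) = ((-12 - 30)*5)*(-2) = -42*5*(-2) = -210*(-2) = 420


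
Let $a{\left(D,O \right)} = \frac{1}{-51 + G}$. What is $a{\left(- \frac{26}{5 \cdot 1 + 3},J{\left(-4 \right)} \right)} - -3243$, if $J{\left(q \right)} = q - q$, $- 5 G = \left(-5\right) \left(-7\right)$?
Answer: $\frac{188093}{58} \approx 3243.0$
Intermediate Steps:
$G = -7$ ($G = - \frac{\left(-5\right) \left(-7\right)}{5} = \left(- \frac{1}{5}\right) 35 = -7$)
$J{\left(q \right)} = 0$
$a{\left(D,O \right)} = - \frac{1}{58}$ ($a{\left(D,O \right)} = \frac{1}{-51 - 7} = \frac{1}{-58} = - \frac{1}{58}$)
$a{\left(- \frac{26}{5 \cdot 1 + 3},J{\left(-4 \right)} \right)} - -3243 = - \frac{1}{58} - -3243 = - \frac{1}{58} + 3243 = \frac{188093}{58}$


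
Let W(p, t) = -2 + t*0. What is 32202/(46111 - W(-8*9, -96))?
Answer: 10734/15371 ≈ 0.69833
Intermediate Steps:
W(p, t) = -2 (W(p, t) = -2 + 0 = -2)
32202/(46111 - W(-8*9, -96)) = 32202/(46111 - 1*(-2)) = 32202/(46111 + 2) = 32202/46113 = 32202*(1/46113) = 10734/15371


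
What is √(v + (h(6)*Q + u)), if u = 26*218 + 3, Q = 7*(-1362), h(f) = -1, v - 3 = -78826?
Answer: I*√63618 ≈ 252.23*I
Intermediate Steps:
v = -78823 (v = 3 - 78826 = -78823)
Q = -9534
u = 5671 (u = 5668 + 3 = 5671)
√(v + (h(6)*Q + u)) = √(-78823 + (-1*(-9534) + 5671)) = √(-78823 + (9534 + 5671)) = √(-78823 + 15205) = √(-63618) = I*√63618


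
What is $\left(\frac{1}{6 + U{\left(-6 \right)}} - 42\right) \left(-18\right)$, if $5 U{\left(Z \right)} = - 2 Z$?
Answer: $\frac{5277}{7} \approx 753.86$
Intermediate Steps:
$U{\left(Z \right)} = - \frac{2 Z}{5}$ ($U{\left(Z \right)} = \frac{\left(-2\right) Z}{5} = - \frac{2 Z}{5}$)
$\left(\frac{1}{6 + U{\left(-6 \right)}} - 42\right) \left(-18\right) = \left(\frac{1}{6 - - \frac{12}{5}} - 42\right) \left(-18\right) = \left(\frac{1}{6 + \frac{12}{5}} - 42\right) \left(-18\right) = \left(\frac{1}{\frac{42}{5}} - 42\right) \left(-18\right) = \left(\frac{5}{42} - 42\right) \left(-18\right) = \left(- \frac{1759}{42}\right) \left(-18\right) = \frac{5277}{7}$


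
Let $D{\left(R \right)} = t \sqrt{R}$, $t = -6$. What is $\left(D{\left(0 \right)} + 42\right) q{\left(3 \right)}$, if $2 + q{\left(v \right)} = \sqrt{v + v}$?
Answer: $-84 + 42 \sqrt{6} \approx 18.879$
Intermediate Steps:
$D{\left(R \right)} = - 6 \sqrt{R}$
$q{\left(v \right)} = -2 + \sqrt{2} \sqrt{v}$ ($q{\left(v \right)} = -2 + \sqrt{v + v} = -2 + \sqrt{2 v} = -2 + \sqrt{2} \sqrt{v}$)
$\left(D{\left(0 \right)} + 42\right) q{\left(3 \right)} = \left(- 6 \sqrt{0} + 42\right) \left(-2 + \sqrt{2} \sqrt{3}\right) = \left(\left(-6\right) 0 + 42\right) \left(-2 + \sqrt{6}\right) = \left(0 + 42\right) \left(-2 + \sqrt{6}\right) = 42 \left(-2 + \sqrt{6}\right) = -84 + 42 \sqrt{6}$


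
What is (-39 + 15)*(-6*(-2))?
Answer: -288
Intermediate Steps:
(-39 + 15)*(-6*(-2)) = -24*12 = -288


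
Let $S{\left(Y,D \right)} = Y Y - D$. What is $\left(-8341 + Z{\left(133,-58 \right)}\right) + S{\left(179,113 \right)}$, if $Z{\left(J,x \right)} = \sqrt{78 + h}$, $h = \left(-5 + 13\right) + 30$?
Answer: $23587 + 2 \sqrt{29} \approx 23598.0$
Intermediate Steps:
$S{\left(Y,D \right)} = Y^{2} - D$
$h = 38$ ($h = 8 + 30 = 38$)
$Z{\left(J,x \right)} = 2 \sqrt{29}$ ($Z{\left(J,x \right)} = \sqrt{78 + 38} = \sqrt{116} = 2 \sqrt{29}$)
$\left(-8341 + Z{\left(133,-58 \right)}\right) + S{\left(179,113 \right)} = \left(-8341 + 2 \sqrt{29}\right) + \left(179^{2} - 113\right) = \left(-8341 + 2 \sqrt{29}\right) + \left(32041 - 113\right) = \left(-8341 + 2 \sqrt{29}\right) + 31928 = 23587 + 2 \sqrt{29}$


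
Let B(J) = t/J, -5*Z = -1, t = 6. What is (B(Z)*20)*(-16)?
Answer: -9600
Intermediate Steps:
Z = 1/5 (Z = -1/5*(-1) = 1/5 ≈ 0.20000)
B(J) = 6/J
(B(Z)*20)*(-16) = ((6/(1/5))*20)*(-16) = ((6*5)*20)*(-16) = (30*20)*(-16) = 600*(-16) = -9600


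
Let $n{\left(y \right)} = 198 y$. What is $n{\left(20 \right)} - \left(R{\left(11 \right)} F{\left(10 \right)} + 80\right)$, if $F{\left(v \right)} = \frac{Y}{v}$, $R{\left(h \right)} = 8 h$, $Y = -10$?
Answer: $3968$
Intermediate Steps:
$F{\left(v \right)} = - \frac{10}{v}$
$n{\left(20 \right)} - \left(R{\left(11 \right)} F{\left(10 \right)} + 80\right) = 198 \cdot 20 - \left(8 \cdot 11 \left(- \frac{10}{10}\right) + 80\right) = 3960 - \left(88 \left(\left(-10\right) \frac{1}{10}\right) + 80\right) = 3960 - \left(88 \left(-1\right) + 80\right) = 3960 - \left(-88 + 80\right) = 3960 - -8 = 3960 + 8 = 3968$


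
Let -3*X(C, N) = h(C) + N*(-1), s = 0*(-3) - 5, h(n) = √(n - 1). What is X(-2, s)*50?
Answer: -250/3 - 50*I*√3/3 ≈ -83.333 - 28.868*I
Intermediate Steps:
h(n) = √(-1 + n)
s = -5 (s = 0 - 5 = -5)
X(C, N) = -√(-1 + C)/3 + N/3 (X(C, N) = -(√(-1 + C) + N*(-1))/3 = -(√(-1 + C) - N)/3 = -√(-1 + C)/3 + N/3)
X(-2, s)*50 = (-√(-1 - 2)/3 + (⅓)*(-5))*50 = (-I*√3/3 - 5/3)*50 = (-5/3 - I*√3/3)*50 = -250/3 - 50*I*√3/3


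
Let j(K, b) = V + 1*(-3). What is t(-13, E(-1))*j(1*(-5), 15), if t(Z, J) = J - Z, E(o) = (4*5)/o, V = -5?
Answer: 56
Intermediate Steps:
E(o) = 20/o
j(K, b) = -8 (j(K, b) = -5 + 1*(-3) = -5 - 3 = -8)
t(-13, E(-1))*j(1*(-5), 15) = (20/(-1) - 1*(-13))*(-8) = (20*(-1) + 13)*(-8) = (-20 + 13)*(-8) = -7*(-8) = 56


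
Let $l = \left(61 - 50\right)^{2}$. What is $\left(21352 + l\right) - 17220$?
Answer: $4253$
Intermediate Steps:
$l = 121$ ($l = 11^{2} = 121$)
$\left(21352 + l\right) - 17220 = \left(21352 + 121\right) - 17220 = 21473 - 17220 = 4253$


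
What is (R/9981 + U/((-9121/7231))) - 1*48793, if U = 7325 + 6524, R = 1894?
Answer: -777350709494/13005243 ≈ -59772.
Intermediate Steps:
U = 13849
(R/9981 + U/((-9121/7231))) - 1*48793 = (1894/9981 + 13849/((-9121/7231))) - 1*48793 = (1894*(1/9981) + 13849/((-9121*1/7231))) - 48793 = (1894/9981 + 13849/(-1303/1033)) - 48793 = (1894/9981 + 13849*(-1033/1303)) - 48793 = (1894/9981 - 14306017/1303) - 48793 = -142785887795/13005243 - 48793 = -777350709494/13005243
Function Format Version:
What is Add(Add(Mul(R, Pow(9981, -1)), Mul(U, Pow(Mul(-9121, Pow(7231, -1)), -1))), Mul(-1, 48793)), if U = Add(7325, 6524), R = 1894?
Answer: Rational(-777350709494, 13005243) ≈ -59772.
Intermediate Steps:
U = 13849
Add(Add(Mul(R, Pow(9981, -1)), Mul(U, Pow(Mul(-9121, Pow(7231, -1)), -1))), Mul(-1, 48793)) = Add(Add(Mul(1894, Pow(9981, -1)), Mul(13849, Pow(Mul(-9121, Pow(7231, -1)), -1))), Mul(-1, 48793)) = Add(Add(Mul(1894, Rational(1, 9981)), Mul(13849, Pow(Mul(-9121, Rational(1, 7231)), -1))), -48793) = Add(Add(Rational(1894, 9981), Mul(13849, Pow(Rational(-1303, 1033), -1))), -48793) = Add(Add(Rational(1894, 9981), Mul(13849, Rational(-1033, 1303))), -48793) = Add(Add(Rational(1894, 9981), Rational(-14306017, 1303)), -48793) = Add(Rational(-142785887795, 13005243), -48793) = Rational(-777350709494, 13005243)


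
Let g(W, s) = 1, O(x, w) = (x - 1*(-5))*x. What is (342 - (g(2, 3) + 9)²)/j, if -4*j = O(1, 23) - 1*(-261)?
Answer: -968/267 ≈ -3.6255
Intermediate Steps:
O(x, w) = x*(5 + x) (O(x, w) = (x + 5)*x = (5 + x)*x = x*(5 + x))
j = -267/4 (j = -(1*(5 + 1) - 1*(-261))/4 = -(1*6 + 261)/4 = -(6 + 261)/4 = -¼*267 = -267/4 ≈ -66.750)
(342 - (g(2, 3) + 9)²)/j = (342 - (1 + 9)²)/(-267/4) = (342 - 1*10²)*(-4/267) = (342 - 1*100)*(-4/267) = (342 - 100)*(-4/267) = 242*(-4/267) = -968/267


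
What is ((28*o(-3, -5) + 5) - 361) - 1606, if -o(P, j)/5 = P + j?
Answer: -842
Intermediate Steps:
o(P, j) = -5*P - 5*j (o(P, j) = -5*(P + j) = -5*P - 5*j)
((28*o(-3, -5) + 5) - 361) - 1606 = ((28*(-5*(-3) - 5*(-5)) + 5) - 361) - 1606 = ((28*(15 + 25) + 5) - 361) - 1606 = ((28*40 + 5) - 361) - 1606 = ((1120 + 5) - 361) - 1606 = (1125 - 361) - 1606 = 764 - 1606 = -842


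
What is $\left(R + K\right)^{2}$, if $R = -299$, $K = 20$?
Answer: $77841$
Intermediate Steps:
$\left(R + K\right)^{2} = \left(-299 + 20\right)^{2} = \left(-279\right)^{2} = 77841$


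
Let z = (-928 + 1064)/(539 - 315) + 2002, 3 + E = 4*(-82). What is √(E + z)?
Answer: √327635/14 ≈ 40.885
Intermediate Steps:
E = -331 (E = -3 + 4*(-82) = -3 - 328 = -331)
z = 56073/28 (z = 136/224 + 2002 = 136*(1/224) + 2002 = 17/28 + 2002 = 56073/28 ≈ 2002.6)
√(E + z) = √(-331 + 56073/28) = √(46805/28) = √327635/14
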